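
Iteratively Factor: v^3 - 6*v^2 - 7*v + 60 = (v - 4)*(v^2 - 2*v - 15) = (v - 5)*(v - 4)*(v + 3)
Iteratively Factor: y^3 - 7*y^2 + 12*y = (y - 4)*(y^2 - 3*y) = y*(y - 4)*(y - 3)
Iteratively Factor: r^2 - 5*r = (r)*(r - 5)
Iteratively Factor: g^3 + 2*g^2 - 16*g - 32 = (g + 4)*(g^2 - 2*g - 8) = (g + 2)*(g + 4)*(g - 4)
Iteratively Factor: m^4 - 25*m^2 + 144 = (m - 3)*(m^3 + 3*m^2 - 16*m - 48) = (m - 4)*(m - 3)*(m^2 + 7*m + 12) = (m - 4)*(m - 3)*(m + 3)*(m + 4)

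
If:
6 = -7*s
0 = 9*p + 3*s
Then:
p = 2/7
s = -6/7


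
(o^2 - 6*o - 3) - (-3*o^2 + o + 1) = 4*o^2 - 7*o - 4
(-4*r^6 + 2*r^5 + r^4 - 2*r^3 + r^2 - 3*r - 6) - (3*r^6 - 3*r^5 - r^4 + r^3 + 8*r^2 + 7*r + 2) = -7*r^6 + 5*r^5 + 2*r^4 - 3*r^3 - 7*r^2 - 10*r - 8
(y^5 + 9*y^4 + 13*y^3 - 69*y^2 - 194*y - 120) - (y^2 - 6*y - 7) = y^5 + 9*y^4 + 13*y^3 - 70*y^2 - 188*y - 113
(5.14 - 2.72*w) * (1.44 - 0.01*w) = 0.0272*w^2 - 3.9682*w + 7.4016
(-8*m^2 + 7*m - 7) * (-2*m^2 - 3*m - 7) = 16*m^4 + 10*m^3 + 49*m^2 - 28*m + 49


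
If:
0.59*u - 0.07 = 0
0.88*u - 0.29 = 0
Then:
No Solution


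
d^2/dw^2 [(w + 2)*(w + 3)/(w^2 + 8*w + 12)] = -6/(w^3 + 18*w^2 + 108*w + 216)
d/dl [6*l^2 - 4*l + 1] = 12*l - 4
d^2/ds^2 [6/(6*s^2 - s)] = 12*(-6*s*(6*s - 1) + (12*s - 1)^2)/(s^3*(6*s - 1)^3)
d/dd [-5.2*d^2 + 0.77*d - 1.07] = 0.77 - 10.4*d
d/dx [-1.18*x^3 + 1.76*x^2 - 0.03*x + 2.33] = -3.54*x^2 + 3.52*x - 0.03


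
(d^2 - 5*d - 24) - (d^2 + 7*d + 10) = -12*d - 34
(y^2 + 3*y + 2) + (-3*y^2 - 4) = -2*y^2 + 3*y - 2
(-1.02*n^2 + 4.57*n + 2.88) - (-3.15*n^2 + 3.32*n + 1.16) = 2.13*n^2 + 1.25*n + 1.72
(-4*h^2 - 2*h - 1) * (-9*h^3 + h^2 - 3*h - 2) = 36*h^5 + 14*h^4 + 19*h^3 + 13*h^2 + 7*h + 2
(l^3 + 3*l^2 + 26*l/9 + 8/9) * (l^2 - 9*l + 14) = l^5 - 6*l^4 - 91*l^3/9 + 152*l^2/9 + 292*l/9 + 112/9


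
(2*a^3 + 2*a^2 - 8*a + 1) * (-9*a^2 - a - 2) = -18*a^5 - 20*a^4 + 66*a^3 - 5*a^2 + 15*a - 2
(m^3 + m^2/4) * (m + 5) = m^4 + 21*m^3/4 + 5*m^2/4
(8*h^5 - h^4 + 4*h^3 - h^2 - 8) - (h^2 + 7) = 8*h^5 - h^4 + 4*h^3 - 2*h^2 - 15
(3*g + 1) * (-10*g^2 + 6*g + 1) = -30*g^3 + 8*g^2 + 9*g + 1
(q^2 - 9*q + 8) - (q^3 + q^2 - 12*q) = -q^3 + 3*q + 8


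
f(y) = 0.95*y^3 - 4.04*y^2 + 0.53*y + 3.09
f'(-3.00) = 50.42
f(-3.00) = -60.51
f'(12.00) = 313.97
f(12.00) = 1069.29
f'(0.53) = -2.95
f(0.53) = 2.38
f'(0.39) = -2.19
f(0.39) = 2.74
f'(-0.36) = 3.81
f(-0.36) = 2.33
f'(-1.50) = 19.06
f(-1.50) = -10.00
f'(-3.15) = 54.26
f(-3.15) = -68.36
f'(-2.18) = 31.69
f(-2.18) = -27.11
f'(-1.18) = 14.03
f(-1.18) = -4.72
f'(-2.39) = 36.12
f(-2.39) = -34.22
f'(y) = 2.85*y^2 - 8.08*y + 0.53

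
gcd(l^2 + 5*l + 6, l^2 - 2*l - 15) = l + 3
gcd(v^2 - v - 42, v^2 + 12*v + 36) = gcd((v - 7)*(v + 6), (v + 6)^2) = v + 6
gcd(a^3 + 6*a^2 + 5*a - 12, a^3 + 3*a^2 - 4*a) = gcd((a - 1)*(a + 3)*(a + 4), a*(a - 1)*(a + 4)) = a^2 + 3*a - 4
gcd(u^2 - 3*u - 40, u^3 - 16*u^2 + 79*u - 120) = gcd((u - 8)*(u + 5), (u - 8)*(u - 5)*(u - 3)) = u - 8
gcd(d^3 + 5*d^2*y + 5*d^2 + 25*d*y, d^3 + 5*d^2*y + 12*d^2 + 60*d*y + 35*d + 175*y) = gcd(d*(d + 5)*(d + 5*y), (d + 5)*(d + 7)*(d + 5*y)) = d^2 + 5*d*y + 5*d + 25*y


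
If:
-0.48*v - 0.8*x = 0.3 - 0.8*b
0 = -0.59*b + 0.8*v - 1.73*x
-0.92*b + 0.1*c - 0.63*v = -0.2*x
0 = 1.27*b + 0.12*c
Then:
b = 0.07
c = -0.74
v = -0.27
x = -0.15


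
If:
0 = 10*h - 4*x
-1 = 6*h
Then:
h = -1/6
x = -5/12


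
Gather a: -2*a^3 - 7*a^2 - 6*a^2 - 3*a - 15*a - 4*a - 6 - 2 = -2*a^3 - 13*a^2 - 22*a - 8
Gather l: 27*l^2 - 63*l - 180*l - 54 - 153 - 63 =27*l^2 - 243*l - 270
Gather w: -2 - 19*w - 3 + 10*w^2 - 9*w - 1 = 10*w^2 - 28*w - 6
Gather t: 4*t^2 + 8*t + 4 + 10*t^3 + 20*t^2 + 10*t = 10*t^3 + 24*t^2 + 18*t + 4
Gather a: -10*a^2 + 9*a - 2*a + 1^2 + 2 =-10*a^2 + 7*a + 3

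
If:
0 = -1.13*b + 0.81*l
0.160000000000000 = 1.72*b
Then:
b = 0.09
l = 0.13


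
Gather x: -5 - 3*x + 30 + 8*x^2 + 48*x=8*x^2 + 45*x + 25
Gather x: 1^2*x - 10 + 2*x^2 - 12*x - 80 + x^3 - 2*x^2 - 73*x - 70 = x^3 - 84*x - 160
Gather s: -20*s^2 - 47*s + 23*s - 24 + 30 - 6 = -20*s^2 - 24*s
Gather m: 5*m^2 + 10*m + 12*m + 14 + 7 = 5*m^2 + 22*m + 21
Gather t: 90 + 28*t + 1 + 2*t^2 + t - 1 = 2*t^2 + 29*t + 90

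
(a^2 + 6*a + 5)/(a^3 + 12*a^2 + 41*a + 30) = 1/(a + 6)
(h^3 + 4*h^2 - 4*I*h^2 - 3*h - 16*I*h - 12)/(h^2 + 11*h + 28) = (h^2 - 4*I*h - 3)/(h + 7)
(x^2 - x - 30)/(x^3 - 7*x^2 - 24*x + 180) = 1/(x - 6)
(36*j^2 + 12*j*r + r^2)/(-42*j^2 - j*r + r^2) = (6*j + r)/(-7*j + r)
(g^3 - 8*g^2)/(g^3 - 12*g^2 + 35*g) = g*(g - 8)/(g^2 - 12*g + 35)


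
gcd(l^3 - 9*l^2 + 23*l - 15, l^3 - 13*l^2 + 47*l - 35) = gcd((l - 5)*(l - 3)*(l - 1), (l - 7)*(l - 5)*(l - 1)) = l^2 - 6*l + 5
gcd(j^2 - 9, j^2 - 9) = j^2 - 9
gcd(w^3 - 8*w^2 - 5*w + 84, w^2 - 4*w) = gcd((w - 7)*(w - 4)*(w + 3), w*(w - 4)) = w - 4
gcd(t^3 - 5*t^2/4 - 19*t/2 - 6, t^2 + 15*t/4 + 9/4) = t + 3/4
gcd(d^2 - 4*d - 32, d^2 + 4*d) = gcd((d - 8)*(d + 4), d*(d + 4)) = d + 4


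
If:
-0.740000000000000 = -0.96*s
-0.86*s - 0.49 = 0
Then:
No Solution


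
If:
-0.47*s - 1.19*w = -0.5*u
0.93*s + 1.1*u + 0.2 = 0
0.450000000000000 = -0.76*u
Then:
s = 0.49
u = -0.59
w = -0.44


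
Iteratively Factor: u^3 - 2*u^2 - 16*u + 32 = (u - 2)*(u^2 - 16) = (u - 4)*(u - 2)*(u + 4)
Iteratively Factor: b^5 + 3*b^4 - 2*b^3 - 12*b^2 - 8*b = (b + 1)*(b^4 + 2*b^3 - 4*b^2 - 8*b) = b*(b + 1)*(b^3 + 2*b^2 - 4*b - 8) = b*(b + 1)*(b + 2)*(b^2 - 4) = b*(b - 2)*(b + 1)*(b + 2)*(b + 2)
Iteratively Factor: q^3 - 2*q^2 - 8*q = (q)*(q^2 - 2*q - 8) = q*(q + 2)*(q - 4)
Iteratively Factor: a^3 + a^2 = (a)*(a^2 + a) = a^2*(a + 1)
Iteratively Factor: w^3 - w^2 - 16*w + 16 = (w + 4)*(w^2 - 5*w + 4) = (w - 1)*(w + 4)*(w - 4)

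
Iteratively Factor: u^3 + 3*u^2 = (u)*(u^2 + 3*u) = u*(u + 3)*(u)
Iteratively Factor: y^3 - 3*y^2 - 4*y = (y + 1)*(y^2 - 4*y) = y*(y + 1)*(y - 4)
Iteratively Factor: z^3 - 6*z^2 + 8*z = (z)*(z^2 - 6*z + 8) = z*(z - 2)*(z - 4)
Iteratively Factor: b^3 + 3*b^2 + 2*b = (b + 2)*(b^2 + b) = b*(b + 2)*(b + 1)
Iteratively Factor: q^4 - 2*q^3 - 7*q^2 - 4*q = (q)*(q^3 - 2*q^2 - 7*q - 4) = q*(q + 1)*(q^2 - 3*q - 4) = q*(q - 4)*(q + 1)*(q + 1)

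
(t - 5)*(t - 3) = t^2 - 8*t + 15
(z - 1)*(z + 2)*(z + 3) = z^3 + 4*z^2 + z - 6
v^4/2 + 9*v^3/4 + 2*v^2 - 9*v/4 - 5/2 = (v/2 + 1)*(v - 1)*(v + 1)*(v + 5/2)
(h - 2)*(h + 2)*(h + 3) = h^3 + 3*h^2 - 4*h - 12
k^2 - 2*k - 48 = (k - 8)*(k + 6)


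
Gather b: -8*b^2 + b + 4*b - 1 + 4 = -8*b^2 + 5*b + 3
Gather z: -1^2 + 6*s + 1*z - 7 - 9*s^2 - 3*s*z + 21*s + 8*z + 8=-9*s^2 + 27*s + z*(9 - 3*s)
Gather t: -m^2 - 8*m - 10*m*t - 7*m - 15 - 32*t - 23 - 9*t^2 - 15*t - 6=-m^2 - 15*m - 9*t^2 + t*(-10*m - 47) - 44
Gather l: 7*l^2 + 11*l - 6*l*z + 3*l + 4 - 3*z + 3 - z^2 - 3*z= 7*l^2 + l*(14 - 6*z) - z^2 - 6*z + 7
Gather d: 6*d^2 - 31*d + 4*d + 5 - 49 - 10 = 6*d^2 - 27*d - 54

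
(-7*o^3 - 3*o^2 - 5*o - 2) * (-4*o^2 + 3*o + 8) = 28*o^5 - 9*o^4 - 45*o^3 - 31*o^2 - 46*o - 16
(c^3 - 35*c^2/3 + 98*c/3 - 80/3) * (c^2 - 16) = c^5 - 35*c^4/3 + 50*c^3/3 + 160*c^2 - 1568*c/3 + 1280/3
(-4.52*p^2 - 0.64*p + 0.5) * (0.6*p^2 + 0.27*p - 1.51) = -2.712*p^4 - 1.6044*p^3 + 6.9524*p^2 + 1.1014*p - 0.755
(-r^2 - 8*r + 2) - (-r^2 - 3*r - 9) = 11 - 5*r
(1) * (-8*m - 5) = -8*m - 5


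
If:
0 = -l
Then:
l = 0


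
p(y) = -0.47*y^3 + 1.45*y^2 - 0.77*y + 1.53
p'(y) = -1.41*y^2 + 2.9*y - 0.77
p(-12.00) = 1031.73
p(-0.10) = 1.62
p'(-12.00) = -238.61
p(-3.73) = 48.97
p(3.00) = -0.42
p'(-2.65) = -18.36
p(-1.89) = 11.34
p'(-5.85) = -65.99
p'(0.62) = 0.49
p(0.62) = 1.50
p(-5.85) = 149.75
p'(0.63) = 0.50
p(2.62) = 1.01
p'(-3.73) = -31.20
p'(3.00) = -4.76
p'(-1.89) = -11.29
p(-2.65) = 22.50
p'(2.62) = -2.85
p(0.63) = 1.50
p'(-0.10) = -1.07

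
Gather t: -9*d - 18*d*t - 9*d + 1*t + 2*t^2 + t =-18*d + 2*t^2 + t*(2 - 18*d)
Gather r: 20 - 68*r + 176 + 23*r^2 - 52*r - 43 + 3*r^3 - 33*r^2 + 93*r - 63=3*r^3 - 10*r^2 - 27*r + 90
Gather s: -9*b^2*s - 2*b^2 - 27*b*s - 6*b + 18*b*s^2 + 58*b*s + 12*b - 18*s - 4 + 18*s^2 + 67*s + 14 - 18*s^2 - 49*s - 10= -2*b^2 + 18*b*s^2 + 6*b + s*(-9*b^2 + 31*b)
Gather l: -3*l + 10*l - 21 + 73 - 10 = 7*l + 42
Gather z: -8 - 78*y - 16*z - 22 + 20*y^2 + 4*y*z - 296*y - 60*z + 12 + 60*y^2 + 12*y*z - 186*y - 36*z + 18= 80*y^2 - 560*y + z*(16*y - 112)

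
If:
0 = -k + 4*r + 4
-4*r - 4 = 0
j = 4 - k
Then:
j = 4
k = 0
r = -1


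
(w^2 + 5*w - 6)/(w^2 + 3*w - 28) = (w^2 + 5*w - 6)/(w^2 + 3*w - 28)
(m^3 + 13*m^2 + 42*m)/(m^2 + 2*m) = (m^2 + 13*m + 42)/(m + 2)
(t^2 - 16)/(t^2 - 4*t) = (t + 4)/t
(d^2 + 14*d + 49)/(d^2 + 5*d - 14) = (d + 7)/(d - 2)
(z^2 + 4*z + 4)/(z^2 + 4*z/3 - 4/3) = 3*(z + 2)/(3*z - 2)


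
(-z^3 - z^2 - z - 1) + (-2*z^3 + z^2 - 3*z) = -3*z^3 - 4*z - 1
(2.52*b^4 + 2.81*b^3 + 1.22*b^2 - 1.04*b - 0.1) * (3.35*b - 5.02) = 8.442*b^5 - 3.2369*b^4 - 10.0192*b^3 - 9.6084*b^2 + 4.8858*b + 0.502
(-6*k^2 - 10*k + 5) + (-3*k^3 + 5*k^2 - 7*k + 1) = -3*k^3 - k^2 - 17*k + 6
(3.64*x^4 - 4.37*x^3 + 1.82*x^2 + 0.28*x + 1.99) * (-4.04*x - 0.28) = -14.7056*x^5 + 16.6356*x^4 - 6.1292*x^3 - 1.6408*x^2 - 8.118*x - 0.5572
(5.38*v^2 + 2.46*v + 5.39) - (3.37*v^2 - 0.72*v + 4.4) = 2.01*v^2 + 3.18*v + 0.989999999999999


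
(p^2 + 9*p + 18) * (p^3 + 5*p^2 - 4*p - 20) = p^5 + 14*p^4 + 59*p^3 + 34*p^2 - 252*p - 360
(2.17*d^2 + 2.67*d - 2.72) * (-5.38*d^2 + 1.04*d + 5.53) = -11.6746*d^4 - 12.1078*d^3 + 29.4105*d^2 + 11.9363*d - 15.0416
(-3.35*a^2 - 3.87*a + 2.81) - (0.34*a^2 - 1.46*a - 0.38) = -3.69*a^2 - 2.41*a + 3.19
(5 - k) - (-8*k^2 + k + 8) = 8*k^2 - 2*k - 3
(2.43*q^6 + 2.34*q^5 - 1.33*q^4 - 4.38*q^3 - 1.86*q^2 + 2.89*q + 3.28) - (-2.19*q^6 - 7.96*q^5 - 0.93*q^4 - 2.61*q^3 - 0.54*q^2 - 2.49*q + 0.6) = 4.62*q^6 + 10.3*q^5 - 0.4*q^4 - 1.77*q^3 - 1.32*q^2 + 5.38*q + 2.68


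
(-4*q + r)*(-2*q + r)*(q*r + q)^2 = 8*q^4*r^2 + 16*q^4*r + 8*q^4 - 6*q^3*r^3 - 12*q^3*r^2 - 6*q^3*r + q^2*r^4 + 2*q^2*r^3 + q^2*r^2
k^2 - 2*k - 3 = (k - 3)*(k + 1)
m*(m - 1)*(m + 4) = m^3 + 3*m^2 - 4*m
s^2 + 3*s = s*(s + 3)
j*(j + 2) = j^2 + 2*j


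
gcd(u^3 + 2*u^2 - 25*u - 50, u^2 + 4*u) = 1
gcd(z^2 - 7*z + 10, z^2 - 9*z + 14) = z - 2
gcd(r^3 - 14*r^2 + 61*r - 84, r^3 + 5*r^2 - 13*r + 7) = 1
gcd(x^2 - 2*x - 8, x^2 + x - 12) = 1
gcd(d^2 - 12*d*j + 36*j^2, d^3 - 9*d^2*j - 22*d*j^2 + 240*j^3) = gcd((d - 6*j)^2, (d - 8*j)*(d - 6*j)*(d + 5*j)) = d - 6*j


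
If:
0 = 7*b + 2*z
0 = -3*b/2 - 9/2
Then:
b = -3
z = 21/2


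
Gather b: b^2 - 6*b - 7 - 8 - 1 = b^2 - 6*b - 16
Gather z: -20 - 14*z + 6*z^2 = 6*z^2 - 14*z - 20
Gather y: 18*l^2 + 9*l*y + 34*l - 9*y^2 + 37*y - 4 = 18*l^2 + 34*l - 9*y^2 + y*(9*l + 37) - 4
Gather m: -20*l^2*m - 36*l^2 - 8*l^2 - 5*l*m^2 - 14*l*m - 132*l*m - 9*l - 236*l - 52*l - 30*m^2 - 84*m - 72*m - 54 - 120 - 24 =-44*l^2 - 297*l + m^2*(-5*l - 30) + m*(-20*l^2 - 146*l - 156) - 198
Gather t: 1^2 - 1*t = 1 - t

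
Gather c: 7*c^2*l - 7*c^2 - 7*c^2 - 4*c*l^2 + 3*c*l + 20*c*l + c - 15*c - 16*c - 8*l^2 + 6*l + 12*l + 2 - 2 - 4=c^2*(7*l - 14) + c*(-4*l^2 + 23*l - 30) - 8*l^2 + 18*l - 4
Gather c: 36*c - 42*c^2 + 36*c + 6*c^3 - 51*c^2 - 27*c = 6*c^3 - 93*c^2 + 45*c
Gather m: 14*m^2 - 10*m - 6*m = 14*m^2 - 16*m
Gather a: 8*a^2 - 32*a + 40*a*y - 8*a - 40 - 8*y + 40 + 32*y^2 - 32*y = 8*a^2 + a*(40*y - 40) + 32*y^2 - 40*y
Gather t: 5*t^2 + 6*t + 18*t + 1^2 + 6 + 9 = 5*t^2 + 24*t + 16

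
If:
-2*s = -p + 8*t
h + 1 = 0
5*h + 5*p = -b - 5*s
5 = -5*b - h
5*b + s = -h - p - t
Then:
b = -4/5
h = -1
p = 826/75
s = -739/75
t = 96/25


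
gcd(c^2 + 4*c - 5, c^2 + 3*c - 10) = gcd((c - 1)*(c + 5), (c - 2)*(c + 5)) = c + 5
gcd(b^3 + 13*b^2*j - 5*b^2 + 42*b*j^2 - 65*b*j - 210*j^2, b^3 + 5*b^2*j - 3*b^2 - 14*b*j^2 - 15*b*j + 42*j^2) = b + 7*j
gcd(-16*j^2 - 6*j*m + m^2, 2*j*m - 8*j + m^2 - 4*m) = 2*j + m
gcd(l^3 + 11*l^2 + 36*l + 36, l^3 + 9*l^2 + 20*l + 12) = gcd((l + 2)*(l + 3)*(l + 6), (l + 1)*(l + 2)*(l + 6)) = l^2 + 8*l + 12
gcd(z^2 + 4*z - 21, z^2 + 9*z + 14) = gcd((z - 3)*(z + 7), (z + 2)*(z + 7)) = z + 7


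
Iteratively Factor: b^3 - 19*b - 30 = (b - 5)*(b^2 + 5*b + 6) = (b - 5)*(b + 3)*(b + 2)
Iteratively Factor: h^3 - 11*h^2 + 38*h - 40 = (h - 4)*(h^2 - 7*h + 10) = (h - 4)*(h - 2)*(h - 5)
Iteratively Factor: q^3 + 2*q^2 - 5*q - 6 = (q + 3)*(q^2 - q - 2) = (q + 1)*(q + 3)*(q - 2)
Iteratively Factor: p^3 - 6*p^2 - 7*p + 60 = (p - 4)*(p^2 - 2*p - 15) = (p - 5)*(p - 4)*(p + 3)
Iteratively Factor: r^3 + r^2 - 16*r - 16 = (r - 4)*(r^2 + 5*r + 4) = (r - 4)*(r + 4)*(r + 1)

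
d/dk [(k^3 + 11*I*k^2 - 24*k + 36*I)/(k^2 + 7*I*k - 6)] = (k^2 + 2*I*k - 11)/(k^2 + 2*I*k - 1)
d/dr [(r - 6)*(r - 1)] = 2*r - 7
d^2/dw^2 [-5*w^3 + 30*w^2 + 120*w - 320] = 60 - 30*w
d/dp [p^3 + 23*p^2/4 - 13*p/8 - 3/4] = 3*p^2 + 23*p/2 - 13/8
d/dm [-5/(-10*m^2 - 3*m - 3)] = 5*(-20*m - 3)/(10*m^2 + 3*m + 3)^2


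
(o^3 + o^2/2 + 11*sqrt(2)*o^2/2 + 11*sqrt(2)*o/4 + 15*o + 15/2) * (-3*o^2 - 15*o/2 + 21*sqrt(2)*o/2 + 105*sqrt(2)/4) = -3*o^5 - 9*o^4 - 6*sqrt(2)*o^4 - 18*sqrt(2)*o^3 + 267*o^3/4 + 423*o^2/2 + 150*sqrt(2)*o^2 + 705*o/8 + 945*sqrt(2)*o/2 + 1575*sqrt(2)/8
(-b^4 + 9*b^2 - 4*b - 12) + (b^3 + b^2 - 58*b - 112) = -b^4 + b^3 + 10*b^2 - 62*b - 124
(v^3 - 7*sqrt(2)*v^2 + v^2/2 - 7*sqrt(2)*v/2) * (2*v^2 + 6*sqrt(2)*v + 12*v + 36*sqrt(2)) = 2*v^5 - 8*sqrt(2)*v^4 + 13*v^4 - 78*v^3 - 52*sqrt(2)*v^3 - 546*v^2 - 24*sqrt(2)*v^2 - 252*v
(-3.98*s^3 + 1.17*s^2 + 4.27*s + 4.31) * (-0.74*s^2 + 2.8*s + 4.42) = 2.9452*s^5 - 12.0098*s^4 - 17.4754*s^3 + 13.938*s^2 + 30.9414*s + 19.0502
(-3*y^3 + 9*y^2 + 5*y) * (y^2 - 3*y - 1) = -3*y^5 + 18*y^4 - 19*y^3 - 24*y^2 - 5*y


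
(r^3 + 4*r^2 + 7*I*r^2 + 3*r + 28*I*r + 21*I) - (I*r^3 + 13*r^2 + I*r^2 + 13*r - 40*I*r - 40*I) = r^3 - I*r^3 - 9*r^2 + 6*I*r^2 - 10*r + 68*I*r + 61*I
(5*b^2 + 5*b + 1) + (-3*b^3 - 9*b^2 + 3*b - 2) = -3*b^3 - 4*b^2 + 8*b - 1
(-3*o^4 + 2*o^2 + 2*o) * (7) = -21*o^4 + 14*o^2 + 14*o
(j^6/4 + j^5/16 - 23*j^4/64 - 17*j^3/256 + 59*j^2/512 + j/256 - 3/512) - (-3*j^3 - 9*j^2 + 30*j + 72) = j^6/4 + j^5/16 - 23*j^4/64 + 751*j^3/256 + 4667*j^2/512 - 7679*j/256 - 36867/512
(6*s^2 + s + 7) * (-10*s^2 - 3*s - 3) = -60*s^4 - 28*s^3 - 91*s^2 - 24*s - 21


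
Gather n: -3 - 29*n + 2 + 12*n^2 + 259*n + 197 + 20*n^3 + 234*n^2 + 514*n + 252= 20*n^3 + 246*n^2 + 744*n + 448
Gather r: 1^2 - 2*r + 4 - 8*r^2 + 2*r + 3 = 8 - 8*r^2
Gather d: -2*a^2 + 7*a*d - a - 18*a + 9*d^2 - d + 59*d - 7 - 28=-2*a^2 - 19*a + 9*d^2 + d*(7*a + 58) - 35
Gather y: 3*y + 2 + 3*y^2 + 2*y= 3*y^2 + 5*y + 2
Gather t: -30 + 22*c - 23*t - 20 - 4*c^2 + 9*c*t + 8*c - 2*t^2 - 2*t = -4*c^2 + 30*c - 2*t^2 + t*(9*c - 25) - 50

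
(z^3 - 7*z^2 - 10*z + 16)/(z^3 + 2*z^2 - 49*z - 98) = (z^2 - 9*z + 8)/(z^2 - 49)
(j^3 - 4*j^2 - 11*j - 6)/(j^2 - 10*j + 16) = (j^3 - 4*j^2 - 11*j - 6)/(j^2 - 10*j + 16)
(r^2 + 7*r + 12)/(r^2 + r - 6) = (r + 4)/(r - 2)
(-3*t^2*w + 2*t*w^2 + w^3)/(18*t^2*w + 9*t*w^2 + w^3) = (-t + w)/(6*t + w)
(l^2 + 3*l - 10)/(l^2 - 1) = (l^2 + 3*l - 10)/(l^2 - 1)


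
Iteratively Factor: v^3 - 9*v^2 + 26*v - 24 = (v - 3)*(v^2 - 6*v + 8) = (v - 3)*(v - 2)*(v - 4)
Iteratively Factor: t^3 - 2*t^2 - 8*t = (t)*(t^2 - 2*t - 8) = t*(t + 2)*(t - 4)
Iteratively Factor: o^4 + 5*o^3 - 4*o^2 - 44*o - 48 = (o + 2)*(o^3 + 3*o^2 - 10*o - 24) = (o + 2)*(o + 4)*(o^2 - o - 6) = (o - 3)*(o + 2)*(o + 4)*(o + 2)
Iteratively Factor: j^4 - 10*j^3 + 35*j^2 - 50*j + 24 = (j - 1)*(j^3 - 9*j^2 + 26*j - 24) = (j - 2)*(j - 1)*(j^2 - 7*j + 12) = (j - 3)*(j - 2)*(j - 1)*(j - 4)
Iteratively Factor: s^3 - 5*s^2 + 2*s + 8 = (s - 2)*(s^2 - 3*s - 4) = (s - 4)*(s - 2)*(s + 1)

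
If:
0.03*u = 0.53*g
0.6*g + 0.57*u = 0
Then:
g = 0.00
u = 0.00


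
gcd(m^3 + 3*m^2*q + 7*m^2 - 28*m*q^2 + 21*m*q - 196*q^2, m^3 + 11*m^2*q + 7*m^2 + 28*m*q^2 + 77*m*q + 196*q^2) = m^2 + 7*m*q + 7*m + 49*q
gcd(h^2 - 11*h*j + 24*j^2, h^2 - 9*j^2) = h - 3*j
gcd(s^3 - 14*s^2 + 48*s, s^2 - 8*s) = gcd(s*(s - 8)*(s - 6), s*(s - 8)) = s^2 - 8*s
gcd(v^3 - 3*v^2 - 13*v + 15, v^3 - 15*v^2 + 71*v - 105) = v - 5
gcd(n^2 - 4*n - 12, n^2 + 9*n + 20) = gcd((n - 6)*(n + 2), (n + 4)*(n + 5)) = 1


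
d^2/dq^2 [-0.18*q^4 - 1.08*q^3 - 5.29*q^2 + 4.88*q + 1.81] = -2.16*q^2 - 6.48*q - 10.58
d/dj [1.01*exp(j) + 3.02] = 1.01*exp(j)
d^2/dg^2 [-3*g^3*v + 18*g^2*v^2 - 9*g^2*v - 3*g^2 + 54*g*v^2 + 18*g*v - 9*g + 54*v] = -18*g*v + 36*v^2 - 18*v - 6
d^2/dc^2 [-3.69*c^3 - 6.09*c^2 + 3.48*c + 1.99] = -22.14*c - 12.18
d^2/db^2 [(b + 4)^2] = 2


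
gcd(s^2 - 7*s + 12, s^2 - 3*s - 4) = s - 4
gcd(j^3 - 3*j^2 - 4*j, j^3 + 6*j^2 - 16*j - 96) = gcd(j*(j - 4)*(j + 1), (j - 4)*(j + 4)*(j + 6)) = j - 4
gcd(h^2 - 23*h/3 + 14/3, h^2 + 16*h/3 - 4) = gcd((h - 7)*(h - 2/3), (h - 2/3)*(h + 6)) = h - 2/3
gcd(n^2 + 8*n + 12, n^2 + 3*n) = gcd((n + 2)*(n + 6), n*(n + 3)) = 1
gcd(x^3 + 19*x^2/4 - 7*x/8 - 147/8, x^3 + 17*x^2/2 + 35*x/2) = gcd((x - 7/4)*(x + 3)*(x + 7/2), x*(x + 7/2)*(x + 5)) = x + 7/2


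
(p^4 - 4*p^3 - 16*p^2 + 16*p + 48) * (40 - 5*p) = -5*p^5 + 60*p^4 - 80*p^3 - 720*p^2 + 400*p + 1920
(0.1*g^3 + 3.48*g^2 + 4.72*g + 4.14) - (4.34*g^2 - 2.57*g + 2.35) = 0.1*g^3 - 0.86*g^2 + 7.29*g + 1.79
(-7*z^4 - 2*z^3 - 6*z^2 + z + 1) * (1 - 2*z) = 14*z^5 - 3*z^4 + 10*z^3 - 8*z^2 - z + 1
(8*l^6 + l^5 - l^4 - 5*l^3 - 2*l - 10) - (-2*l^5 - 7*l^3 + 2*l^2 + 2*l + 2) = 8*l^6 + 3*l^5 - l^4 + 2*l^3 - 2*l^2 - 4*l - 12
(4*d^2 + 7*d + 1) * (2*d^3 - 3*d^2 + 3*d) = 8*d^5 + 2*d^4 - 7*d^3 + 18*d^2 + 3*d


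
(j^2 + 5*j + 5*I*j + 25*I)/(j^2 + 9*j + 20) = (j + 5*I)/(j + 4)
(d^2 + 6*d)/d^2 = (d + 6)/d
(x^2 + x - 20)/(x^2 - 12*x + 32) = (x + 5)/(x - 8)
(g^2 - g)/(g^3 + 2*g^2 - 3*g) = 1/(g + 3)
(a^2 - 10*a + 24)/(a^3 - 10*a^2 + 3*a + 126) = (a - 4)/(a^2 - 4*a - 21)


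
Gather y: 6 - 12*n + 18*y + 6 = -12*n + 18*y + 12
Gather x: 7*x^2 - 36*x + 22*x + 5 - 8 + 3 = 7*x^2 - 14*x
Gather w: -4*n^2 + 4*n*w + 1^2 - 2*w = -4*n^2 + w*(4*n - 2) + 1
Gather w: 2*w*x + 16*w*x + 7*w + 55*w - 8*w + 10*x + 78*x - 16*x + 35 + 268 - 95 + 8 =w*(18*x + 54) + 72*x + 216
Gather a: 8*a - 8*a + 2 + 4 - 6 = 0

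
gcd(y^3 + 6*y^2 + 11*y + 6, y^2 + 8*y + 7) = y + 1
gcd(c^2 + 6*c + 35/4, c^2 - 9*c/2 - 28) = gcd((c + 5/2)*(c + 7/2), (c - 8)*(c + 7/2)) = c + 7/2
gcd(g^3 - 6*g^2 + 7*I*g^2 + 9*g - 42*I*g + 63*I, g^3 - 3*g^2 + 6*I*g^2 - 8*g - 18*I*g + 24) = g - 3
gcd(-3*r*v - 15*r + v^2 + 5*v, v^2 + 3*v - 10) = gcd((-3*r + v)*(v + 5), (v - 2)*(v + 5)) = v + 5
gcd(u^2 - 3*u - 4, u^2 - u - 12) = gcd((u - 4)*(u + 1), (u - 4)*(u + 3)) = u - 4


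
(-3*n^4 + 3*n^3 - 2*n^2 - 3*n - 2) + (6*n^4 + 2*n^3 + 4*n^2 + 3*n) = 3*n^4 + 5*n^3 + 2*n^2 - 2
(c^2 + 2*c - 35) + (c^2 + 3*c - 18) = 2*c^2 + 5*c - 53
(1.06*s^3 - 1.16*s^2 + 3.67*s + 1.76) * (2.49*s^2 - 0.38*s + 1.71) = 2.6394*s^5 - 3.2912*s^4 + 11.3917*s^3 + 1.0042*s^2 + 5.6069*s + 3.0096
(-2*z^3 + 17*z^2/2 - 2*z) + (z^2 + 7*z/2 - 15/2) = -2*z^3 + 19*z^2/2 + 3*z/2 - 15/2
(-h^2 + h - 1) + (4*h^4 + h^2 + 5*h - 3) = 4*h^4 + 6*h - 4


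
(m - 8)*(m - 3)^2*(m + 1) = m^4 - 13*m^3 + 43*m^2 - 15*m - 72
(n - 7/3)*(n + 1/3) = n^2 - 2*n - 7/9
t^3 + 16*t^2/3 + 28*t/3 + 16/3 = (t + 4/3)*(t + 2)^2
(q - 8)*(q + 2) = q^2 - 6*q - 16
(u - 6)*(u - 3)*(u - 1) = u^3 - 10*u^2 + 27*u - 18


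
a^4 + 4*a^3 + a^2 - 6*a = a*(a - 1)*(a + 2)*(a + 3)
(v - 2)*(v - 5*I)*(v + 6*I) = v^3 - 2*v^2 + I*v^2 + 30*v - 2*I*v - 60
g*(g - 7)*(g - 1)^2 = g^4 - 9*g^3 + 15*g^2 - 7*g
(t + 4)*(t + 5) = t^2 + 9*t + 20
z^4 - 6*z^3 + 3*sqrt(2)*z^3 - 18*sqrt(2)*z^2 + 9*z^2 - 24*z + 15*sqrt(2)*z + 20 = (z - 5)*(z - 1)*(z + sqrt(2))*(z + 2*sqrt(2))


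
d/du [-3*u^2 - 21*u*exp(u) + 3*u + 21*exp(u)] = -21*u*exp(u) - 6*u + 3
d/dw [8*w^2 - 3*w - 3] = 16*w - 3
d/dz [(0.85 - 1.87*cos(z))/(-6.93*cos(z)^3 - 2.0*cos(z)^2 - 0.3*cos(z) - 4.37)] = (25.9182*cos(z)^3 - 13.9315*cos(z)^2 - 3.4*cos(z) - 8.4269)*sin(z)/(48.0249*cos(z)^6 + 27.72*cos(z)^5 + 8.158*cos(z)^4 + 61.7682*cos(z)^3 + 17.57*cos(z)^2 + 2.622*cos(z) + 19.0969)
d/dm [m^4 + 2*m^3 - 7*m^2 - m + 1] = 4*m^3 + 6*m^2 - 14*m - 1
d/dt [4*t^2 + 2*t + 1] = 8*t + 2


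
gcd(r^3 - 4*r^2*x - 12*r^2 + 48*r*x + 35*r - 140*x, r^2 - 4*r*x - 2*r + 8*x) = -r + 4*x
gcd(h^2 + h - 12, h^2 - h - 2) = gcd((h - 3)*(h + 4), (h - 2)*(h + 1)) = 1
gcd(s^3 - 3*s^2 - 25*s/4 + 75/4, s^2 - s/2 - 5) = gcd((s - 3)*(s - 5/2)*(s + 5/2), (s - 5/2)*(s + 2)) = s - 5/2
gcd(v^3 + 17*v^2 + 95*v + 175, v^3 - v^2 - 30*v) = v + 5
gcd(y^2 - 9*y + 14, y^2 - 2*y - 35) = y - 7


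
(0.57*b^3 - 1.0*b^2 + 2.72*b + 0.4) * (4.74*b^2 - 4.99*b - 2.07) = 2.7018*b^5 - 7.5843*b^4 + 16.7029*b^3 - 9.6068*b^2 - 7.6264*b - 0.828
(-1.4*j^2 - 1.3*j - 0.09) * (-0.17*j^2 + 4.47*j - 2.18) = 0.238*j^4 - 6.037*j^3 - 2.7437*j^2 + 2.4317*j + 0.1962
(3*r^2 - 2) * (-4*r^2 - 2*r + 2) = -12*r^4 - 6*r^3 + 14*r^2 + 4*r - 4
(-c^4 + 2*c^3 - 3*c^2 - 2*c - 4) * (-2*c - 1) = 2*c^5 - 3*c^4 + 4*c^3 + 7*c^2 + 10*c + 4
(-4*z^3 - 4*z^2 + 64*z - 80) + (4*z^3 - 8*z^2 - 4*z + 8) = -12*z^2 + 60*z - 72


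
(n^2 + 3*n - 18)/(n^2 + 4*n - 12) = (n - 3)/(n - 2)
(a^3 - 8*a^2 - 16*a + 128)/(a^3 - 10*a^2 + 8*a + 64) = (a + 4)/(a + 2)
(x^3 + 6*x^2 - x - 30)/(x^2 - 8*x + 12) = (x^2 + 8*x + 15)/(x - 6)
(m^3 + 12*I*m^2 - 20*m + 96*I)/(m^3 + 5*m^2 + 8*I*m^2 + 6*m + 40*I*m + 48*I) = (m^2 + 4*I*m + 12)/(m^2 + 5*m + 6)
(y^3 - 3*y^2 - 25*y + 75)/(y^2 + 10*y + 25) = (y^2 - 8*y + 15)/(y + 5)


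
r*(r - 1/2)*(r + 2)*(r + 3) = r^4 + 9*r^3/2 + 7*r^2/2 - 3*r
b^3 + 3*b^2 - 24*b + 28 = (b - 2)^2*(b + 7)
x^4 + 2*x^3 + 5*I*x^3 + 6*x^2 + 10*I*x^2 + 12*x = x*(x + 2)*(x - I)*(x + 6*I)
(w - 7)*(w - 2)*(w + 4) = w^3 - 5*w^2 - 22*w + 56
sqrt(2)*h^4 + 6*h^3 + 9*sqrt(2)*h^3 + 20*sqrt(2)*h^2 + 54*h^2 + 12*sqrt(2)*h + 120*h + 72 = (h + 2)*(h + 6)*(h + 3*sqrt(2))*(sqrt(2)*h + sqrt(2))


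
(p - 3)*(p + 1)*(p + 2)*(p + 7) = p^4 + 7*p^3 - 7*p^2 - 55*p - 42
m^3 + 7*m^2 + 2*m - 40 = (m - 2)*(m + 4)*(m + 5)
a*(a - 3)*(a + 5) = a^3 + 2*a^2 - 15*a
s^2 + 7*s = s*(s + 7)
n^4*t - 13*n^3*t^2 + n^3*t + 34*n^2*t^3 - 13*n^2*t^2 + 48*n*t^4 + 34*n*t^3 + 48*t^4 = (n - 8*t)*(n - 6*t)*(n + t)*(n*t + t)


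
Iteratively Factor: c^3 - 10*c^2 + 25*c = (c)*(c^2 - 10*c + 25) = c*(c - 5)*(c - 5)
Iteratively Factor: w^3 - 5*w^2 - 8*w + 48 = (w - 4)*(w^2 - w - 12) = (w - 4)^2*(w + 3)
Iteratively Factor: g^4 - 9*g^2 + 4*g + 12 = (g + 3)*(g^3 - 3*g^2 + 4) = (g - 2)*(g + 3)*(g^2 - g - 2) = (g - 2)*(g + 1)*(g + 3)*(g - 2)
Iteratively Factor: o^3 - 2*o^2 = (o)*(o^2 - 2*o) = o^2*(o - 2)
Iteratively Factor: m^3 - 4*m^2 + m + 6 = (m - 2)*(m^2 - 2*m - 3) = (m - 3)*(m - 2)*(m + 1)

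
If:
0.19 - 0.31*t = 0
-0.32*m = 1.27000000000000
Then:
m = -3.97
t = 0.61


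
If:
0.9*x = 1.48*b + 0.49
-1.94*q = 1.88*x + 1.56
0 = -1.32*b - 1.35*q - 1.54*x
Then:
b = 0.56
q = -2.23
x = 1.47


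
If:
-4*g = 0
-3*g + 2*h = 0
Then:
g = 0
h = 0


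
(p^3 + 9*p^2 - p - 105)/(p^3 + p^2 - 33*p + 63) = (p + 5)/(p - 3)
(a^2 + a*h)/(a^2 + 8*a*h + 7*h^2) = a/(a + 7*h)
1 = 1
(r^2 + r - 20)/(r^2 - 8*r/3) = 3*(r^2 + r - 20)/(r*(3*r - 8))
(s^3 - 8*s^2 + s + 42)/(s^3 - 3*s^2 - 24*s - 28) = (s - 3)/(s + 2)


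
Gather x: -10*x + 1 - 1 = -10*x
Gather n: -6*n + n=-5*n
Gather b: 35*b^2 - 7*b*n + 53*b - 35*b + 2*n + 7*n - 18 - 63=35*b^2 + b*(18 - 7*n) + 9*n - 81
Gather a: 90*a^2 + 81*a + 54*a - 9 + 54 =90*a^2 + 135*a + 45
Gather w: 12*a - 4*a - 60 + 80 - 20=8*a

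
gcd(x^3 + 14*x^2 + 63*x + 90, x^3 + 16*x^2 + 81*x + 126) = x^2 + 9*x + 18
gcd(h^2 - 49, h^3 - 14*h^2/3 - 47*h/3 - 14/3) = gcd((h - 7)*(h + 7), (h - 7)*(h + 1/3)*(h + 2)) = h - 7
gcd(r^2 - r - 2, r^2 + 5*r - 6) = 1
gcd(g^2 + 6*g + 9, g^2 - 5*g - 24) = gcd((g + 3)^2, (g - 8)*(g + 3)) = g + 3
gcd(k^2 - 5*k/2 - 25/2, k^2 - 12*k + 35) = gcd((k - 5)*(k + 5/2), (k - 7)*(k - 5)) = k - 5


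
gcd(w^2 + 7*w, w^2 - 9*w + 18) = 1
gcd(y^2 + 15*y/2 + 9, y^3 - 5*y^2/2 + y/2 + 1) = 1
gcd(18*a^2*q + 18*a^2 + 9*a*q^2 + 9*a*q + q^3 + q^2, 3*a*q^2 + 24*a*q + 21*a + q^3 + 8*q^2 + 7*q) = 3*a*q + 3*a + q^2 + q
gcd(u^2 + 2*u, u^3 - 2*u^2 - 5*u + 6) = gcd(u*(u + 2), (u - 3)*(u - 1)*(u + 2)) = u + 2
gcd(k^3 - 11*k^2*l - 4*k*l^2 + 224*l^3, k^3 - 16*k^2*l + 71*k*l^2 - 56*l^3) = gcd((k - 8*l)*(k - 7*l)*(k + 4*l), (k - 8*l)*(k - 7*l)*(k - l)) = k^2 - 15*k*l + 56*l^2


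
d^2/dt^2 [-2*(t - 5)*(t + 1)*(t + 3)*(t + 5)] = -24*t^2 - 48*t + 88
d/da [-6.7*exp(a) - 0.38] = -6.7*exp(a)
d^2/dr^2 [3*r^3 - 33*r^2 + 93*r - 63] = 18*r - 66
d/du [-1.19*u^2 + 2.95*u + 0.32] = 2.95 - 2.38*u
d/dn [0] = 0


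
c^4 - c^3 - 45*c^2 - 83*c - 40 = (c - 8)*(c + 1)^2*(c + 5)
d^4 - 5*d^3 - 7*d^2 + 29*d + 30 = (d - 5)*(d - 3)*(d + 1)*(d + 2)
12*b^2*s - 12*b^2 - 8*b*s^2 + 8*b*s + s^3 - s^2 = (-6*b + s)*(-2*b + s)*(s - 1)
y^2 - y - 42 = (y - 7)*(y + 6)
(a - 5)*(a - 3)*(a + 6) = a^3 - 2*a^2 - 33*a + 90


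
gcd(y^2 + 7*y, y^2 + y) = y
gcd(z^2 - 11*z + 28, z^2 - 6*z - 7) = z - 7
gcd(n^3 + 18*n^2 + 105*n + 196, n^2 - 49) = n + 7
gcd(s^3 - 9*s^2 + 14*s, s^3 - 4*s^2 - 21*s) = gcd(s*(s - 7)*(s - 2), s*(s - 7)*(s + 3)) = s^2 - 7*s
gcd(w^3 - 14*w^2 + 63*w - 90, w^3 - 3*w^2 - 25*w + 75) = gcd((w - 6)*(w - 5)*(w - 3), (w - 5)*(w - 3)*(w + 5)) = w^2 - 8*w + 15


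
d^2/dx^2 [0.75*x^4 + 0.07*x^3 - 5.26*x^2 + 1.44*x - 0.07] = 9.0*x^2 + 0.42*x - 10.52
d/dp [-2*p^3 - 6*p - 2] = -6*p^2 - 6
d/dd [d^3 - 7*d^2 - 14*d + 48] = 3*d^2 - 14*d - 14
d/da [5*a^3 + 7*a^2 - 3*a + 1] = 15*a^2 + 14*a - 3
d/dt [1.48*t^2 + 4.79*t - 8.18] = 2.96*t + 4.79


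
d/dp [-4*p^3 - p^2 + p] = -12*p^2 - 2*p + 1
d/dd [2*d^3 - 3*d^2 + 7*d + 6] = 6*d^2 - 6*d + 7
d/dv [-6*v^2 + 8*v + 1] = 8 - 12*v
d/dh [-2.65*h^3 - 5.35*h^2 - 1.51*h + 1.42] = -7.95*h^2 - 10.7*h - 1.51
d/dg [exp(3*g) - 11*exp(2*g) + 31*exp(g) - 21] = (3*exp(2*g) - 22*exp(g) + 31)*exp(g)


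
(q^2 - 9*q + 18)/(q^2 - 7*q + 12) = (q - 6)/(q - 4)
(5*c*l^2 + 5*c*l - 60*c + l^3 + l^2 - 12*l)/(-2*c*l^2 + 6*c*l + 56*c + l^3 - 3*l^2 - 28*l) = (-5*c*l + 15*c - l^2 + 3*l)/(2*c*l - 14*c - l^2 + 7*l)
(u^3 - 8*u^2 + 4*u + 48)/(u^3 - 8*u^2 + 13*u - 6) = (u^2 - 2*u - 8)/(u^2 - 2*u + 1)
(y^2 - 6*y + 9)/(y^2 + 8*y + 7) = (y^2 - 6*y + 9)/(y^2 + 8*y + 7)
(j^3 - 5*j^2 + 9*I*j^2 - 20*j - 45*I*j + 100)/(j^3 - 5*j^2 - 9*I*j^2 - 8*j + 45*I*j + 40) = (j^2 + 9*I*j - 20)/(j^2 - 9*I*j - 8)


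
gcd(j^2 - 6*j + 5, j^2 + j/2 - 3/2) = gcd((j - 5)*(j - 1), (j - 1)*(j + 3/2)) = j - 1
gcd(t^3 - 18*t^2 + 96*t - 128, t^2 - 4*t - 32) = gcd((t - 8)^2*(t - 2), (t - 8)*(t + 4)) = t - 8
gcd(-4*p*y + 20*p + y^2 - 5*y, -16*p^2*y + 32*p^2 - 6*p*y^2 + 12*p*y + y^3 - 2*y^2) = 1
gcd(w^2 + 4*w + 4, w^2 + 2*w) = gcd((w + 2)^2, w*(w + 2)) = w + 2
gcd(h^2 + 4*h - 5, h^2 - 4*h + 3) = h - 1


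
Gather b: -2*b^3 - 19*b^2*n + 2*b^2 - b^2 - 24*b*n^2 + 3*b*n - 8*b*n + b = -2*b^3 + b^2*(1 - 19*n) + b*(-24*n^2 - 5*n + 1)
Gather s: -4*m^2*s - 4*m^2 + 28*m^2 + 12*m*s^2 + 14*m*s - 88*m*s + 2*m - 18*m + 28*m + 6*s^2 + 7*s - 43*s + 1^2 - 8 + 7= 24*m^2 + 12*m + s^2*(12*m + 6) + s*(-4*m^2 - 74*m - 36)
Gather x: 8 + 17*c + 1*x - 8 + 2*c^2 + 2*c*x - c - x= 2*c^2 + 2*c*x + 16*c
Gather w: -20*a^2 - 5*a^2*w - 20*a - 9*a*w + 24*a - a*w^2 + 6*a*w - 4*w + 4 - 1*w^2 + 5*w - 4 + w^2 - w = -20*a^2 - a*w^2 + 4*a + w*(-5*a^2 - 3*a)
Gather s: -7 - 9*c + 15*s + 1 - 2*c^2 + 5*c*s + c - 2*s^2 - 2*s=-2*c^2 - 8*c - 2*s^2 + s*(5*c + 13) - 6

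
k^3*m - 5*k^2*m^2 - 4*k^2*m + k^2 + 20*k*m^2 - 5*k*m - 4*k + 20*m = (k - 4)*(k - 5*m)*(k*m + 1)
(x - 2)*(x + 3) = x^2 + x - 6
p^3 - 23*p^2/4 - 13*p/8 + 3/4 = (p - 6)*(p - 1/4)*(p + 1/2)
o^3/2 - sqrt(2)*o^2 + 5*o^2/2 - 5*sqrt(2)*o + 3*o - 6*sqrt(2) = (o/2 + 1)*(o + 3)*(o - 2*sqrt(2))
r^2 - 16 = (r - 4)*(r + 4)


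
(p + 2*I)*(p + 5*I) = p^2 + 7*I*p - 10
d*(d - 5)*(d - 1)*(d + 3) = d^4 - 3*d^3 - 13*d^2 + 15*d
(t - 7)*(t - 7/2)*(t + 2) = t^3 - 17*t^2/2 + 7*t/2 + 49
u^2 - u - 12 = (u - 4)*(u + 3)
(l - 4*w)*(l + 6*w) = l^2 + 2*l*w - 24*w^2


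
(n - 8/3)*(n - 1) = n^2 - 11*n/3 + 8/3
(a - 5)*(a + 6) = a^2 + a - 30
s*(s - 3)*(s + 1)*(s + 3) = s^4 + s^3 - 9*s^2 - 9*s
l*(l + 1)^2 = l^3 + 2*l^2 + l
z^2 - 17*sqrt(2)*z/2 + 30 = (z - 6*sqrt(2))*(z - 5*sqrt(2)/2)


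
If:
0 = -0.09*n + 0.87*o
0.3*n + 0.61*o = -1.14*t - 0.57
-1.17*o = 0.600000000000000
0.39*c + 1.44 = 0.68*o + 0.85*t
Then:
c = -2.23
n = -4.96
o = -0.51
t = 1.08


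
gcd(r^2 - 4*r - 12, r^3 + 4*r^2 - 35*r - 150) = r - 6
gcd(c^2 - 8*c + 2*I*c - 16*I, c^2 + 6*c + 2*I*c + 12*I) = c + 2*I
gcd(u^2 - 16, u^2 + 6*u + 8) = u + 4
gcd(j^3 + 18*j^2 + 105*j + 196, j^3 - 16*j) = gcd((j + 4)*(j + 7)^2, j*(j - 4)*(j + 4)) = j + 4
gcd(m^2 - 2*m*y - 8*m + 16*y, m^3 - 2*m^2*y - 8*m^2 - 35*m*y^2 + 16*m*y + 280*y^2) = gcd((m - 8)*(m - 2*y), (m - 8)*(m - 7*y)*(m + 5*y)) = m - 8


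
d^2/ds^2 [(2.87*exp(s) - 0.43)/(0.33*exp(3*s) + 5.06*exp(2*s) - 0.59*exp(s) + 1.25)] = (1.250172*exp(6*s) + 13.955535*exp(5*s) + 67.8193340000001*exp(4*s) - 50.693027*exp(3*s) - 103.468959*exp(2*s) + 12.845942*exp(s) + 4.16725)*exp(s)/(0.035937*exp(9*s) + 1.653102*exp(8*s) + 25.154811*exp(7*s) + 124.051499*exp(6*s) - 32.450253*exp(5*s) + 99.837408*exp(4*s) - 21.049004*exp(3*s) + 25.024125*exp(2*s) - 2.765625*exp(s) + 1.953125)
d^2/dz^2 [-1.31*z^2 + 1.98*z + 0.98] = -2.62000000000000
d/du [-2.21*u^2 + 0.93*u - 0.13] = 0.93 - 4.42*u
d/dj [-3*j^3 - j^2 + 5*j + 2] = -9*j^2 - 2*j + 5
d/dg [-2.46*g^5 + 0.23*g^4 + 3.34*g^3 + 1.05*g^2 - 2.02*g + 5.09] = -12.3*g^4 + 0.92*g^3 + 10.02*g^2 + 2.1*g - 2.02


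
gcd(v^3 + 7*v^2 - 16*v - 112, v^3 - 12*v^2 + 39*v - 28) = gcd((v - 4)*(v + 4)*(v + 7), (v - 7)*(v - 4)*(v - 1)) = v - 4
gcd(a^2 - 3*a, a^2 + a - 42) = 1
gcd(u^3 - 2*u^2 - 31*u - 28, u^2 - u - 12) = 1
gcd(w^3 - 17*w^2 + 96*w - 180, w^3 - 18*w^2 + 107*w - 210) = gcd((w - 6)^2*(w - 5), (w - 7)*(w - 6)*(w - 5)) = w^2 - 11*w + 30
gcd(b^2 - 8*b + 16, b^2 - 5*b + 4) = b - 4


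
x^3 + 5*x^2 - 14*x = x*(x - 2)*(x + 7)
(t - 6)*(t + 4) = t^2 - 2*t - 24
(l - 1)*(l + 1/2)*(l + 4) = l^3 + 7*l^2/2 - 5*l/2 - 2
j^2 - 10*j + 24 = (j - 6)*(j - 4)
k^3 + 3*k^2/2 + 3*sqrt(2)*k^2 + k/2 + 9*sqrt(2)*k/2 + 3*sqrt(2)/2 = (k + 1/2)*(k + 1)*(k + 3*sqrt(2))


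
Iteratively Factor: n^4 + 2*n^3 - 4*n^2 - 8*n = (n)*(n^3 + 2*n^2 - 4*n - 8) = n*(n + 2)*(n^2 - 4) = n*(n - 2)*(n + 2)*(n + 2)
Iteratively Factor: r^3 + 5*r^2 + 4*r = (r)*(r^2 + 5*r + 4) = r*(r + 4)*(r + 1)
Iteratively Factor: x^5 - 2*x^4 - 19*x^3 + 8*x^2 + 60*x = (x + 3)*(x^4 - 5*x^3 - 4*x^2 + 20*x) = x*(x + 3)*(x^3 - 5*x^2 - 4*x + 20) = x*(x - 2)*(x + 3)*(x^2 - 3*x - 10) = x*(x - 5)*(x - 2)*(x + 3)*(x + 2)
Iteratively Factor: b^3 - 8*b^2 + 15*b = (b)*(b^2 - 8*b + 15) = b*(b - 5)*(b - 3)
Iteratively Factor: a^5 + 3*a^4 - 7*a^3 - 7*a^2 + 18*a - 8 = (a + 2)*(a^4 + a^3 - 9*a^2 + 11*a - 4) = (a + 2)*(a + 4)*(a^3 - 3*a^2 + 3*a - 1) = (a - 1)*(a + 2)*(a + 4)*(a^2 - 2*a + 1) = (a - 1)^2*(a + 2)*(a + 4)*(a - 1)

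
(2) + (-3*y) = 2 - 3*y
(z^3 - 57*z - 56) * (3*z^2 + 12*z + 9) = 3*z^5 + 12*z^4 - 162*z^3 - 852*z^2 - 1185*z - 504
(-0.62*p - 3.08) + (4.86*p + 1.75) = 4.24*p - 1.33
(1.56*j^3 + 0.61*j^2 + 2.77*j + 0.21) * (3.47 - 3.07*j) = -4.7892*j^4 + 3.5405*j^3 - 6.3872*j^2 + 8.9672*j + 0.7287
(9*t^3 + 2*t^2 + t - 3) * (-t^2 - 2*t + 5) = -9*t^5 - 20*t^4 + 40*t^3 + 11*t^2 + 11*t - 15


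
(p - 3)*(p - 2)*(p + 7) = p^3 + 2*p^2 - 29*p + 42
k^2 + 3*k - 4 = (k - 1)*(k + 4)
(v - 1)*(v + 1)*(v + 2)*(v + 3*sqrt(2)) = v^4 + 2*v^3 + 3*sqrt(2)*v^3 - v^2 + 6*sqrt(2)*v^2 - 3*sqrt(2)*v - 2*v - 6*sqrt(2)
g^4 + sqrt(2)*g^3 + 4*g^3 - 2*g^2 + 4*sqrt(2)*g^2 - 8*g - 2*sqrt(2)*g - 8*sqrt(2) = (g + 4)*(g - sqrt(2))*(g + sqrt(2))^2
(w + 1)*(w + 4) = w^2 + 5*w + 4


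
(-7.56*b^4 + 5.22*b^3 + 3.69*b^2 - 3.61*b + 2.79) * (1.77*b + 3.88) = -13.3812*b^5 - 20.0934*b^4 + 26.7849*b^3 + 7.9275*b^2 - 9.0685*b + 10.8252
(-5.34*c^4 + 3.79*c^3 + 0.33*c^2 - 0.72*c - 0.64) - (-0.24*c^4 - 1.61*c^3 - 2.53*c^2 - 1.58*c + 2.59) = -5.1*c^4 + 5.4*c^3 + 2.86*c^2 + 0.86*c - 3.23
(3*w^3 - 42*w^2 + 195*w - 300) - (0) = 3*w^3 - 42*w^2 + 195*w - 300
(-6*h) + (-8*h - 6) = -14*h - 6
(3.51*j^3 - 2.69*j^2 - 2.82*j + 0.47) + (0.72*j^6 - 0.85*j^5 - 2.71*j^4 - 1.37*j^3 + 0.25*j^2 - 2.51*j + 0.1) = 0.72*j^6 - 0.85*j^5 - 2.71*j^4 + 2.14*j^3 - 2.44*j^2 - 5.33*j + 0.57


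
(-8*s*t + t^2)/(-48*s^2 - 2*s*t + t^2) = t/(6*s + t)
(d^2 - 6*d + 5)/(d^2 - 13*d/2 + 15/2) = 2*(d - 1)/(2*d - 3)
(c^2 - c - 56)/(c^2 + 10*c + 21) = (c - 8)/(c + 3)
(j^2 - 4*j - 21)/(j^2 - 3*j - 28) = (j + 3)/(j + 4)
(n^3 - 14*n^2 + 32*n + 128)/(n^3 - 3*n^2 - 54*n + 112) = (n^2 - 6*n - 16)/(n^2 + 5*n - 14)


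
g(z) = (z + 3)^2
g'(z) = 2*z + 6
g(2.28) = 27.88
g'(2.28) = 10.56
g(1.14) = 17.14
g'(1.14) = 8.28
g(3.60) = 43.56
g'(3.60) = 13.20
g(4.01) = 49.14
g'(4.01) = 14.02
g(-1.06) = 3.76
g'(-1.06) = 3.88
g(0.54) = 12.53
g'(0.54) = 7.08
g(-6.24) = 10.50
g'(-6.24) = -6.48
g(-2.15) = 0.72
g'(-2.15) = 1.70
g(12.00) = 225.00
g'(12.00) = 30.00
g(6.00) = 81.00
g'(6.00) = 18.00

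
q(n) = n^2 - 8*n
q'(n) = 2*n - 8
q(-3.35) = 38.02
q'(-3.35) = -14.70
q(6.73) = -8.55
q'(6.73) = 5.46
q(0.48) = -3.61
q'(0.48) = -7.04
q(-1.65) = 15.92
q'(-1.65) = -11.30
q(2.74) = -14.41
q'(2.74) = -2.52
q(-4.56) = 57.27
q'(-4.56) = -17.12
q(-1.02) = 9.20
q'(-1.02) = -10.04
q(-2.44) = 25.47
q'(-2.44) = -12.88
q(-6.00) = 84.00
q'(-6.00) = -20.00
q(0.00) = 0.00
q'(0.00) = -8.00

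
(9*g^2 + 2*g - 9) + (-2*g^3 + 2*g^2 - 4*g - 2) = -2*g^3 + 11*g^2 - 2*g - 11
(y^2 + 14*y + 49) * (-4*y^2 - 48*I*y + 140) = -4*y^4 - 56*y^3 - 48*I*y^3 - 56*y^2 - 672*I*y^2 + 1960*y - 2352*I*y + 6860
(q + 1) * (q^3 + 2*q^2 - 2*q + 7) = q^4 + 3*q^3 + 5*q + 7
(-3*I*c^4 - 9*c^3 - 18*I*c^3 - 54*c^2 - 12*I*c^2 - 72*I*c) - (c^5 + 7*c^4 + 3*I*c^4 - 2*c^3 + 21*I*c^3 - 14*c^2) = -c^5 - 7*c^4 - 6*I*c^4 - 7*c^3 - 39*I*c^3 - 40*c^2 - 12*I*c^2 - 72*I*c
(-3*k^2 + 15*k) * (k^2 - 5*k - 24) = -3*k^4 + 30*k^3 - 3*k^2 - 360*k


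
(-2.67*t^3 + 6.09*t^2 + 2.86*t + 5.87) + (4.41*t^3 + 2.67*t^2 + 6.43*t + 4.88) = 1.74*t^3 + 8.76*t^2 + 9.29*t + 10.75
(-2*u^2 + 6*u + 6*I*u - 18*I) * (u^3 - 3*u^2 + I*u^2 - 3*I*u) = -2*u^5 + 12*u^4 + 4*I*u^4 - 24*u^3 - 24*I*u^3 + 36*u^2 + 36*I*u^2 - 54*u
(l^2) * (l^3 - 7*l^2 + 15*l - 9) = l^5 - 7*l^4 + 15*l^3 - 9*l^2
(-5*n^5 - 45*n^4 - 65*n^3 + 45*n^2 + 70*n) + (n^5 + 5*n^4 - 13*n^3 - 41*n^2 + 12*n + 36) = -4*n^5 - 40*n^4 - 78*n^3 + 4*n^2 + 82*n + 36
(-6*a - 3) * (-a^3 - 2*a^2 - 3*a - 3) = 6*a^4 + 15*a^3 + 24*a^2 + 27*a + 9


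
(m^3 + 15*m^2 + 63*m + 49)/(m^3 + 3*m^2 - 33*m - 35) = (m + 7)/(m - 5)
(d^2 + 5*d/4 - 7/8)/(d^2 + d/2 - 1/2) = (d + 7/4)/(d + 1)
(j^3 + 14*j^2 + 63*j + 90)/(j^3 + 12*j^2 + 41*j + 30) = (j + 3)/(j + 1)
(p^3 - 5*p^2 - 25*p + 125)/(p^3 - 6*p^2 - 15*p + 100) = (p + 5)/(p + 4)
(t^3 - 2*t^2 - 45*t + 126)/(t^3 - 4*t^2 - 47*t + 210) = (t - 3)/(t - 5)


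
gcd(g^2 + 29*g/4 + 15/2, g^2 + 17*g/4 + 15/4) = g + 5/4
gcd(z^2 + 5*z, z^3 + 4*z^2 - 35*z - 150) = z + 5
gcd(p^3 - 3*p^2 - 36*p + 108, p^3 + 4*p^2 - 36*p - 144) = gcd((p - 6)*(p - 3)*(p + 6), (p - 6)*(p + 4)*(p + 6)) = p^2 - 36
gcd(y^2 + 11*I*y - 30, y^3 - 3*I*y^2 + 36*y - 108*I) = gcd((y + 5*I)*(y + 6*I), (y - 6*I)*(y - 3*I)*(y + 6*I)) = y + 6*I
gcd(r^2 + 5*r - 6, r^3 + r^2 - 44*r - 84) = r + 6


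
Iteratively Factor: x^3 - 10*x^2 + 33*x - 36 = (x - 4)*(x^2 - 6*x + 9) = (x - 4)*(x - 3)*(x - 3)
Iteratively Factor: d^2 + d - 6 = (d - 2)*(d + 3)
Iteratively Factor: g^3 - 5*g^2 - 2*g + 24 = (g - 3)*(g^2 - 2*g - 8) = (g - 4)*(g - 3)*(g + 2)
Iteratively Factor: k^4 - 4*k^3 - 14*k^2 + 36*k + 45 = (k - 5)*(k^3 + k^2 - 9*k - 9) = (k - 5)*(k + 1)*(k^2 - 9) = (k - 5)*(k - 3)*(k + 1)*(k + 3)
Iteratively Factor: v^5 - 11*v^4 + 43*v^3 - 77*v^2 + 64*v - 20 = (v - 2)*(v^4 - 9*v^3 + 25*v^2 - 27*v + 10) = (v - 2)*(v - 1)*(v^3 - 8*v^2 + 17*v - 10) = (v - 2)^2*(v - 1)*(v^2 - 6*v + 5) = (v - 5)*(v - 2)^2*(v - 1)*(v - 1)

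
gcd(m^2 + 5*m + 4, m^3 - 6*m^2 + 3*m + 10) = m + 1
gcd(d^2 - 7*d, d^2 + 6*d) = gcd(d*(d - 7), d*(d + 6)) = d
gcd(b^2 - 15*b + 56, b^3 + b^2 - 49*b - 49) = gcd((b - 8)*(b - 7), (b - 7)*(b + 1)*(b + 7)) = b - 7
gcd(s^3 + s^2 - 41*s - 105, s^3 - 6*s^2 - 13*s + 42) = s^2 - 4*s - 21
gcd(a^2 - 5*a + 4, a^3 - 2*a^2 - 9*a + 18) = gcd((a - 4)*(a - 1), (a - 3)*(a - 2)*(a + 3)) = 1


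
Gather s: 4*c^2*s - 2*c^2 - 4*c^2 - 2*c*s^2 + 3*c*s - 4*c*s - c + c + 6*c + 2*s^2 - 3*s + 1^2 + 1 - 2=-6*c^2 + 6*c + s^2*(2 - 2*c) + s*(4*c^2 - c - 3)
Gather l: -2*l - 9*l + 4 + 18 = 22 - 11*l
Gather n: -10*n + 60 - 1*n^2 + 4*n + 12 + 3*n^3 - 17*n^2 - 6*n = 3*n^3 - 18*n^2 - 12*n + 72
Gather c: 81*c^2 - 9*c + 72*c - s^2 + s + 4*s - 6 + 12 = 81*c^2 + 63*c - s^2 + 5*s + 6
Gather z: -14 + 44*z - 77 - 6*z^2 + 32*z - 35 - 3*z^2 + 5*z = -9*z^2 + 81*z - 126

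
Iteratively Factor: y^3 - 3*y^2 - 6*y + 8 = (y - 4)*(y^2 + y - 2) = (y - 4)*(y - 1)*(y + 2)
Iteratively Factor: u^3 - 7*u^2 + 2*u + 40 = (u + 2)*(u^2 - 9*u + 20) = (u - 4)*(u + 2)*(u - 5)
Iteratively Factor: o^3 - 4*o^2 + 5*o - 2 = (o - 2)*(o^2 - 2*o + 1) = (o - 2)*(o - 1)*(o - 1)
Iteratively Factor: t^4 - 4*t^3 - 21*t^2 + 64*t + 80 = (t + 4)*(t^3 - 8*t^2 + 11*t + 20) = (t - 4)*(t + 4)*(t^2 - 4*t - 5) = (t - 4)*(t + 1)*(t + 4)*(t - 5)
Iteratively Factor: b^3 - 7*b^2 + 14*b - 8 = (b - 4)*(b^2 - 3*b + 2) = (b - 4)*(b - 2)*(b - 1)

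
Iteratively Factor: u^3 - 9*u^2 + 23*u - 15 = (u - 3)*(u^2 - 6*u + 5) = (u - 5)*(u - 3)*(u - 1)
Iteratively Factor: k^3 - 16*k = (k - 4)*(k^2 + 4*k) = k*(k - 4)*(k + 4)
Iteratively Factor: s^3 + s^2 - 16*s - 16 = (s + 1)*(s^2 - 16) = (s - 4)*(s + 1)*(s + 4)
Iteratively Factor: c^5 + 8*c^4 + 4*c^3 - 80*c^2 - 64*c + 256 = (c + 4)*(c^4 + 4*c^3 - 12*c^2 - 32*c + 64) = (c - 2)*(c + 4)*(c^3 + 6*c^2 - 32) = (c - 2)*(c + 4)^2*(c^2 + 2*c - 8) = (c - 2)*(c + 4)^3*(c - 2)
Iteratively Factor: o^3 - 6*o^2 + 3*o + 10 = (o - 2)*(o^2 - 4*o - 5) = (o - 5)*(o - 2)*(o + 1)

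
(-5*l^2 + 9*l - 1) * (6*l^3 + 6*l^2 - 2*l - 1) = -30*l^5 + 24*l^4 + 58*l^3 - 19*l^2 - 7*l + 1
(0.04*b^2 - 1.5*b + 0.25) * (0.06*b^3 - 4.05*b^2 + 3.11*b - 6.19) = 0.0024*b^5 - 0.252*b^4 + 6.2144*b^3 - 5.9251*b^2 + 10.0625*b - 1.5475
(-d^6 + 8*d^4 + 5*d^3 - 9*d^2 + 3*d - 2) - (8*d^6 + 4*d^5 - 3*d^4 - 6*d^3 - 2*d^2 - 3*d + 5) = -9*d^6 - 4*d^5 + 11*d^4 + 11*d^3 - 7*d^2 + 6*d - 7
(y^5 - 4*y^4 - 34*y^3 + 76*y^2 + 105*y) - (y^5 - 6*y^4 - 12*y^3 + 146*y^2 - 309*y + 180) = 2*y^4 - 22*y^3 - 70*y^2 + 414*y - 180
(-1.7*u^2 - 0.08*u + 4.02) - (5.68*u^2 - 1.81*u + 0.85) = -7.38*u^2 + 1.73*u + 3.17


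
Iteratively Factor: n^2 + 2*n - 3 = (n - 1)*(n + 3)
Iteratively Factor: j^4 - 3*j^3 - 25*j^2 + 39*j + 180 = (j - 4)*(j^3 + j^2 - 21*j - 45) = (j - 5)*(j - 4)*(j^2 + 6*j + 9) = (j - 5)*(j - 4)*(j + 3)*(j + 3)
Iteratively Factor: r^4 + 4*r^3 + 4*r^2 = (r)*(r^3 + 4*r^2 + 4*r) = r*(r + 2)*(r^2 + 2*r) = r^2*(r + 2)*(r + 2)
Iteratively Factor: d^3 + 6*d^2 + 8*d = (d + 2)*(d^2 + 4*d) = d*(d + 2)*(d + 4)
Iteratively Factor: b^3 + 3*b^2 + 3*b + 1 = (b + 1)*(b^2 + 2*b + 1) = (b + 1)^2*(b + 1)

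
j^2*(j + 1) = j^3 + j^2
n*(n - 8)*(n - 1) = n^3 - 9*n^2 + 8*n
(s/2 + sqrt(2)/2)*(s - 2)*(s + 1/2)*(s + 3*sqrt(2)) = s^4/2 - 3*s^3/4 + 2*sqrt(2)*s^3 - 3*sqrt(2)*s^2 + 5*s^2/2 - 9*s/2 - 2*sqrt(2)*s - 3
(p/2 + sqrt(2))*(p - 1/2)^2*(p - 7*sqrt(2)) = p^4/2 - 5*sqrt(2)*p^3/2 - p^3/2 - 111*p^2/8 + 5*sqrt(2)*p^2/2 - 5*sqrt(2)*p/8 + 14*p - 7/2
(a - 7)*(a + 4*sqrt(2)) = a^2 - 7*a + 4*sqrt(2)*a - 28*sqrt(2)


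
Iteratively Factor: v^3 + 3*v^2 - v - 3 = (v + 3)*(v^2 - 1) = (v - 1)*(v + 3)*(v + 1)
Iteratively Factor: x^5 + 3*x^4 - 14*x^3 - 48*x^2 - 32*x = (x)*(x^4 + 3*x^3 - 14*x^2 - 48*x - 32) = x*(x + 4)*(x^3 - x^2 - 10*x - 8) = x*(x - 4)*(x + 4)*(x^2 + 3*x + 2) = x*(x - 4)*(x + 1)*(x + 4)*(x + 2)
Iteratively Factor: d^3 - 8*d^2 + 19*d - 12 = (d - 3)*(d^2 - 5*d + 4) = (d - 4)*(d - 3)*(d - 1)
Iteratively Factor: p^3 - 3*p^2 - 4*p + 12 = (p - 3)*(p^2 - 4) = (p - 3)*(p - 2)*(p + 2)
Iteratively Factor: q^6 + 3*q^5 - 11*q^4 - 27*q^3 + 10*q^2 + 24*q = (q + 2)*(q^5 + q^4 - 13*q^3 - q^2 + 12*q) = (q + 1)*(q + 2)*(q^4 - 13*q^2 + 12*q) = q*(q + 1)*(q + 2)*(q^3 - 13*q + 12) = q*(q + 1)*(q + 2)*(q + 4)*(q^2 - 4*q + 3) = q*(q - 3)*(q + 1)*(q + 2)*(q + 4)*(q - 1)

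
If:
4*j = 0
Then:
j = 0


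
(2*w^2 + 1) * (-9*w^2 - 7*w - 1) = -18*w^4 - 14*w^3 - 11*w^2 - 7*w - 1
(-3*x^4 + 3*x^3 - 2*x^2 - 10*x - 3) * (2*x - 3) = -6*x^5 + 15*x^4 - 13*x^3 - 14*x^2 + 24*x + 9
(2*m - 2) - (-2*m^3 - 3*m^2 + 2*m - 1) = 2*m^3 + 3*m^2 - 1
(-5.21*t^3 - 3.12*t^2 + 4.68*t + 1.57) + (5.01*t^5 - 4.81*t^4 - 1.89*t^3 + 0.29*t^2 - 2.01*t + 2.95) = 5.01*t^5 - 4.81*t^4 - 7.1*t^3 - 2.83*t^2 + 2.67*t + 4.52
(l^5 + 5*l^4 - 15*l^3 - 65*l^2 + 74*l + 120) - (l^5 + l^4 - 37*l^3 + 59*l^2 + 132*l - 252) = 4*l^4 + 22*l^3 - 124*l^2 - 58*l + 372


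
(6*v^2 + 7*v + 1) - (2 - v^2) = 7*v^2 + 7*v - 1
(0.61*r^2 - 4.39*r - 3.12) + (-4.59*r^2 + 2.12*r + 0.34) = -3.98*r^2 - 2.27*r - 2.78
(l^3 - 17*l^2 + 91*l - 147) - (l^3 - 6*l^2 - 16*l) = -11*l^2 + 107*l - 147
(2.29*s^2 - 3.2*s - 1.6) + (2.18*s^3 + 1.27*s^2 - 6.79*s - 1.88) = 2.18*s^3 + 3.56*s^2 - 9.99*s - 3.48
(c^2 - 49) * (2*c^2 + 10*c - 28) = 2*c^4 + 10*c^3 - 126*c^2 - 490*c + 1372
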